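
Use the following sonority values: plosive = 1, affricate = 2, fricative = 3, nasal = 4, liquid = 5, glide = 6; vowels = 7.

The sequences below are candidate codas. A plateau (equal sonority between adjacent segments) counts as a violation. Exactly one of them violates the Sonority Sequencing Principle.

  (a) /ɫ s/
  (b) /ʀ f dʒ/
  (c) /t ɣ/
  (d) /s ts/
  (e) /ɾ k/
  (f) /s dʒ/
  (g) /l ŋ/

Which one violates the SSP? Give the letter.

(a) 5-3 → obeys
(b) 5-3-2 → obeys
(c) 1-3 → violates
(d) 3-2 → obeys
(e) 5-1 → obeys
(f) 3-2 → obeys
(g) 5-4 → obeys

c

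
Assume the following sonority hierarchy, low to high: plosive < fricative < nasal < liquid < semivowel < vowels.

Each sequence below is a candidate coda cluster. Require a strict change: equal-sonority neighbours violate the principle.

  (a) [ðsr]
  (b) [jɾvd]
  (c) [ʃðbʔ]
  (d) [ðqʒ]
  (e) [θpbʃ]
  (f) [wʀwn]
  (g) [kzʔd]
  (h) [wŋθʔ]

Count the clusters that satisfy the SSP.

2

(a) sonority 2-2-4: ill-formed.
(b) sonority 5-4-2-1: well-formed.
(c) sonority 2-2-1-1: ill-formed.
(d) sonority 2-1-2: ill-formed.
(e) sonority 2-1-1-2: ill-formed.
(f) sonority 5-4-5-3: ill-formed.
(g) sonority 1-2-1-1: ill-formed.
(h) sonority 5-3-2-1: well-formed.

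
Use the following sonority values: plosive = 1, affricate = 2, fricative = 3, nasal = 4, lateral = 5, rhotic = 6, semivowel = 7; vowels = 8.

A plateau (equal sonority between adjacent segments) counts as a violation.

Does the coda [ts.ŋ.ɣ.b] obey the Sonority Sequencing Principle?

/ts/: affricate = 2.
/ŋ/: nasal = 4.
/ɣ/: fricative = 3.
/b/: plosive = 1.
The profile is 2-4-3-1. Between /ts/ (2) and /ŋ/ (4) sonority does not fall, so the cluster violates the SSP.

no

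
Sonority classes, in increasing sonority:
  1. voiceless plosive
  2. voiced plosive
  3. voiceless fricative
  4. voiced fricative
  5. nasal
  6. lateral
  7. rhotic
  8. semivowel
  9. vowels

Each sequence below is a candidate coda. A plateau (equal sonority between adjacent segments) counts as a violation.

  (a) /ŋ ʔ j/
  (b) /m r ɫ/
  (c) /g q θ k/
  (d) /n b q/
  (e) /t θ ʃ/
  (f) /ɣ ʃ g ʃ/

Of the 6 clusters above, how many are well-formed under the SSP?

(a) 5-1-8 → violates
(b) 5-7-6 → violates
(c) 2-1-3-1 → violates
(d) 5-2-1 → obeys
(e) 1-3-3 → violates
(f) 4-3-2-3 → violates

1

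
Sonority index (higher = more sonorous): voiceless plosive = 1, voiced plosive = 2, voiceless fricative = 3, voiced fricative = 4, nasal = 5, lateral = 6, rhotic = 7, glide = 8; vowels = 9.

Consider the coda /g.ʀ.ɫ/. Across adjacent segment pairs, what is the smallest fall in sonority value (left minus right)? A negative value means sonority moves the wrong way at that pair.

-5

/g/: voiced plosive = 2.
/ʀ/: rhotic = 7.
/ɫ/: lateral = 6.
/g/→/ʀ/: change -5.
/ʀ/→/ɫ/: change +1.
Minimum = -5.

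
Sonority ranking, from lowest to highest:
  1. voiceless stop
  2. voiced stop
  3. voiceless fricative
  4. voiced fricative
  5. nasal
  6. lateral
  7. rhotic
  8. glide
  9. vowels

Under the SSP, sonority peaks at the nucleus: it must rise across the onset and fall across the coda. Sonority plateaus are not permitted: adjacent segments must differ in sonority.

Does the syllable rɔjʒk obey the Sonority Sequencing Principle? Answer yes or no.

yes

Onset: /r/ is a rhotic (sonority 7); then the nucleus /ɔ/ (sonority 9).
Onset profile 7-9 — rises to the nucleus.
Coda: /j/ is a glide (sonority 8), /ʒ/ is a voiced fricative (sonority 4), /k/ is a voiceless stop (sonority 1).
Coda profile 9-8-4-1 — falls from the nucleus.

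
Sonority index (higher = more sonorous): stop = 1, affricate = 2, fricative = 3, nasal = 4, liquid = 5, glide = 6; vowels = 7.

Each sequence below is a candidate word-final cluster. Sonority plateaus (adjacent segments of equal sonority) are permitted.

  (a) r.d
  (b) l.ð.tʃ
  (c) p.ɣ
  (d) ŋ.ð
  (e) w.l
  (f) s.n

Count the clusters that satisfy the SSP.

(a) 5-1 → obeys
(b) 5-3-2 → obeys
(c) 1-3 → violates
(d) 4-3 → obeys
(e) 6-5 → obeys
(f) 3-4 → violates

4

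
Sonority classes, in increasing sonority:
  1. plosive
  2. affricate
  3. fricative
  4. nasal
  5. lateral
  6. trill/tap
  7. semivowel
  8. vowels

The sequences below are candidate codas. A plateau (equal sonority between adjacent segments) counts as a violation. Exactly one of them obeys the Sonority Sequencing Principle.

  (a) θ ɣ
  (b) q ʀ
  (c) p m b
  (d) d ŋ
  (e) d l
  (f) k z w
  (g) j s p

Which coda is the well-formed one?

(a) θ ɣ: profile 3-3 — violates.
(b) q ʀ: profile 1-6 — violates.
(c) p m b: profile 1-4-1 — violates.
(d) d ŋ: profile 1-4 — violates.
(e) d l: profile 1-5 — violates.
(f) k z w: profile 1-3-7 — violates.
(g) j s p: profile 7-3-1 — obeys.

g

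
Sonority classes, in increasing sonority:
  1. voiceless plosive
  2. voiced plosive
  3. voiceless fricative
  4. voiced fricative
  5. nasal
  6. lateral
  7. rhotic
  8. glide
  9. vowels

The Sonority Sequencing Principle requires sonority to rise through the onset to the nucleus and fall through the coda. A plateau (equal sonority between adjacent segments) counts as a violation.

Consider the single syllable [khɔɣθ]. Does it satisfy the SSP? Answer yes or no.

yes

Onset: /k/ is a voiceless plosive (sonority 1), /h/ is a voiceless fricative (sonority 3); then the nucleus /ɔ/ (sonority 9).
Onset profile 1-3-9 — rises to the nucleus.
Coda: /ɣ/ is a voiced fricative (sonority 4), /θ/ is a voiceless fricative (sonority 3).
Coda profile 9-4-3 — falls from the nucleus.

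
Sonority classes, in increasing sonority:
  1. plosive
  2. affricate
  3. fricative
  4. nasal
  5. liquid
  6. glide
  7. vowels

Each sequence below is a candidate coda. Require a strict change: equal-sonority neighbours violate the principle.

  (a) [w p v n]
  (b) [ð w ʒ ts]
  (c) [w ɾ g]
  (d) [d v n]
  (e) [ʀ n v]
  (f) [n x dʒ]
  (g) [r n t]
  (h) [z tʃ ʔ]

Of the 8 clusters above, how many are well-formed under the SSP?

5

(a) 6-1-3-4 → violates
(b) 3-6-3-2 → violates
(c) 6-5-1 → obeys
(d) 1-3-4 → violates
(e) 5-4-3 → obeys
(f) 4-3-2 → obeys
(g) 5-4-1 → obeys
(h) 3-2-1 → obeys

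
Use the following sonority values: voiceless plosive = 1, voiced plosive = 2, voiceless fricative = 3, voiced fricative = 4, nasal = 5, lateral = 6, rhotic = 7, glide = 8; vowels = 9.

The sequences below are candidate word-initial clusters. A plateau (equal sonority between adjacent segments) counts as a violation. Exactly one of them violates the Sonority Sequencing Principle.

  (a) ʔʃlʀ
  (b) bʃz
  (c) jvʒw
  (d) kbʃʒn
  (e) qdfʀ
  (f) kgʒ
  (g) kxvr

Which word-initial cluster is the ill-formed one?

c

(a) 1-3-6-7 → obeys
(b) 2-3-4 → obeys
(c) 8-4-4-8 → violates
(d) 1-2-3-4-5 → obeys
(e) 1-2-3-7 → obeys
(f) 1-2-4 → obeys
(g) 1-3-4-7 → obeys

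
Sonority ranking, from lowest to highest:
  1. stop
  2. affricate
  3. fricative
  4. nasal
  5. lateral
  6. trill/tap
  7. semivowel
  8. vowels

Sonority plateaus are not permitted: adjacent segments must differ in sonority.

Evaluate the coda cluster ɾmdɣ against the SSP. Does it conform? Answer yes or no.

/ɾ/: trill/tap = 6.
/m/: nasal = 4.
/d/: stop = 1.
/ɣ/: fricative = 3.
The profile is 6-4-1-3. Between /d/ (1) and /ɣ/ (3) sonority does not fall, so the cluster violates the SSP.

no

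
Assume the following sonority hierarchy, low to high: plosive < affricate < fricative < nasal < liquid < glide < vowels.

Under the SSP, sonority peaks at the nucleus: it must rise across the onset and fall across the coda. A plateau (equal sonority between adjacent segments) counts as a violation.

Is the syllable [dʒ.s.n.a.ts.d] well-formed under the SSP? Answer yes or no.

yes

Onset: /dʒ/ is an affricate (sonority 2), /s/ is a fricative (sonority 3), /n/ is a nasal (sonority 4); then the nucleus /a/ (sonority 7).
Onset profile 2-3-4-7 — rises to the nucleus.
Coda: /ts/ is an affricate (sonority 2), /d/ is a plosive (sonority 1).
Coda profile 7-2-1 — falls from the nucleus.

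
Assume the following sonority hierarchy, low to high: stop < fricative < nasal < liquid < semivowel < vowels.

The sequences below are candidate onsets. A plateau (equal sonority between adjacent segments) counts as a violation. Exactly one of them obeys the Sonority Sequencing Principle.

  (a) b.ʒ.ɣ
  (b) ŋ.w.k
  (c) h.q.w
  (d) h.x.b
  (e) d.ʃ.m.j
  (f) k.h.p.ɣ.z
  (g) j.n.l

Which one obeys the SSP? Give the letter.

(a) 1-2-2 → violates
(b) 3-5-1 → violates
(c) 2-1-5 → violates
(d) 2-2-1 → violates
(e) 1-2-3-5 → obeys
(f) 1-2-1-2-2 → violates
(g) 5-3-4 → violates

e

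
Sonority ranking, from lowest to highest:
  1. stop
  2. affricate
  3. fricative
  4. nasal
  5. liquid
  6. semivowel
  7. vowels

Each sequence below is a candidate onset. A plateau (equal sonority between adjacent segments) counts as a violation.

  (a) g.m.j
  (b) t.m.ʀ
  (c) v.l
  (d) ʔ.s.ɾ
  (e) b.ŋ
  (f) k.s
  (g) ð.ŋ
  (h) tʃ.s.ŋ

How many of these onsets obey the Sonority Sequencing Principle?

(a) sonority 1-4-6: well-formed.
(b) sonority 1-4-5: well-formed.
(c) sonority 3-5: well-formed.
(d) sonority 1-3-5: well-formed.
(e) sonority 1-4: well-formed.
(f) sonority 1-3: well-formed.
(g) sonority 3-4: well-formed.
(h) sonority 2-3-4: well-formed.

8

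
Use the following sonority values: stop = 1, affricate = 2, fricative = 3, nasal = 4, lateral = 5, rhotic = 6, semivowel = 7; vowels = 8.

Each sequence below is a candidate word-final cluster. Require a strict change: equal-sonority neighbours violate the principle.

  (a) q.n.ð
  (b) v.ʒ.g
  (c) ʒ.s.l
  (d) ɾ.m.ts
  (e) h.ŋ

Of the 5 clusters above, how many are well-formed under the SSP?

(a) q.n.ð: profile 1-4-3 — violates.
(b) v.ʒ.g: profile 3-3-1 — violates.
(c) ʒ.s.l: profile 3-3-5 — violates.
(d) ɾ.m.ts: profile 6-4-2 — obeys.
(e) h.ŋ: profile 3-4 — violates.

1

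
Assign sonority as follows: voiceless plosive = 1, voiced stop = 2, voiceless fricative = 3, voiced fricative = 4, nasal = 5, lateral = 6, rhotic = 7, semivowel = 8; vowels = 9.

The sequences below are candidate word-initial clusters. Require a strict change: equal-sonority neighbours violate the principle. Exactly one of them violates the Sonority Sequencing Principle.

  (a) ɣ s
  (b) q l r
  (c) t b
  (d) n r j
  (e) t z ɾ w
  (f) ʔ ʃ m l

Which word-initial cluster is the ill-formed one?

a

(a) sonority 4-3: ill-formed.
(b) sonority 1-6-7: well-formed.
(c) sonority 1-2: well-formed.
(d) sonority 5-7-8: well-formed.
(e) sonority 1-4-7-8: well-formed.
(f) sonority 1-3-5-6: well-formed.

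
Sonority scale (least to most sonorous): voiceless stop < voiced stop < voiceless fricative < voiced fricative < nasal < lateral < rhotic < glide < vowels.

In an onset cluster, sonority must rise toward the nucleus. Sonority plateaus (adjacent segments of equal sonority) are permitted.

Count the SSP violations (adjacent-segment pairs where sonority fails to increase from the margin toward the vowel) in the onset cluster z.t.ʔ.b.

/z/: voiced fricative = 4.
/t/: voiceless stop = 1.
/ʔ/: voiceless stop = 1.
/b/: voiced stop = 2.
/z/→/t/: 4→1 (does not rise) — violation.
/t/→/ʔ/: 1→1 (plateau, allowed) — ok.
/ʔ/→/b/: 1→2 (rises) — ok.

1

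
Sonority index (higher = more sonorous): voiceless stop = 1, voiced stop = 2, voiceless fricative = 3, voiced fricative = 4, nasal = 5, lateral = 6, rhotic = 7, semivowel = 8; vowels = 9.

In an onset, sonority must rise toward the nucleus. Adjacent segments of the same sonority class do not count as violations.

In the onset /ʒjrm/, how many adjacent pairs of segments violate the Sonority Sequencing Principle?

/ʒ/ — voiced fricative, sonority 4.
/j/ — semivowel, sonority 8.
/r/ — rhotic, sonority 7.
/m/ — nasal, sonority 5.
/ʒ/→/j/: 4→8 (rises) — ok.
/j/→/r/: 8→7 (does not rise) — violation.
/r/→/m/: 7→5 (does not rise) — violation.

2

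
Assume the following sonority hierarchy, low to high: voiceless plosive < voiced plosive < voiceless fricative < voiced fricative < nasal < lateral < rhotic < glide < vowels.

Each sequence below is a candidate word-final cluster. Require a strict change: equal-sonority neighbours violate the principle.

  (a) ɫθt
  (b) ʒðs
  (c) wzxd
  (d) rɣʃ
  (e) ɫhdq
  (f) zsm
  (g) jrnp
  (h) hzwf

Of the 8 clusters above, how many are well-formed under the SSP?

5

(a) ɫθt: profile 6-3-1 — obeys.
(b) ʒðs: profile 4-4-3 — violates.
(c) wzxd: profile 8-4-3-2 — obeys.
(d) rɣʃ: profile 7-4-3 — obeys.
(e) ɫhdq: profile 6-3-2-1 — obeys.
(f) zsm: profile 4-3-5 — violates.
(g) jrnp: profile 8-7-5-1 — obeys.
(h) hzwf: profile 3-4-8-3 — violates.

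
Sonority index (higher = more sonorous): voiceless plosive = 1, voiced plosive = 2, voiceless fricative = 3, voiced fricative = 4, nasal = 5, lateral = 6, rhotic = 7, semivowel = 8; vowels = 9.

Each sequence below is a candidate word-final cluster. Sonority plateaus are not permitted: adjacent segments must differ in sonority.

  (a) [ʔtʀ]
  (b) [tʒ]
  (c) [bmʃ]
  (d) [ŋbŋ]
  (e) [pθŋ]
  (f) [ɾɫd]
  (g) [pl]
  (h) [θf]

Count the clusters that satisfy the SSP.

(a) 1-1-7 → violates
(b) 1-4 → violates
(c) 2-5-3 → violates
(d) 5-2-5 → violates
(e) 1-3-5 → violates
(f) 7-6-2 → obeys
(g) 1-6 → violates
(h) 3-3 → violates

1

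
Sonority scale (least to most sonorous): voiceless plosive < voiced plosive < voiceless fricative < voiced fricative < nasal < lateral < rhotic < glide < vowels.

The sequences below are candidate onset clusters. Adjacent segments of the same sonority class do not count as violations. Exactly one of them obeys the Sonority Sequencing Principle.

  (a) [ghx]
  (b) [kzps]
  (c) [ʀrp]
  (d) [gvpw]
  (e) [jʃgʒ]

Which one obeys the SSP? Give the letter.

a

(a) [ghx]: profile 2-3-3 — obeys.
(b) [kzps]: profile 1-4-1-3 — violates.
(c) [ʀrp]: profile 7-7-1 — violates.
(d) [gvpw]: profile 2-4-1-8 — violates.
(e) [jʃgʒ]: profile 8-3-2-4 — violates.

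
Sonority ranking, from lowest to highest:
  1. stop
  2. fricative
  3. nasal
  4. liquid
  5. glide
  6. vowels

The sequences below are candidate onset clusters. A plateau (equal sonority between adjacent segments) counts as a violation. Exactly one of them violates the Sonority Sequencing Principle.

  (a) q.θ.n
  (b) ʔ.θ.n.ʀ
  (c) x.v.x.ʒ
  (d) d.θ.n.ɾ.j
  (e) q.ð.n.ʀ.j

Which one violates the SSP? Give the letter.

(a) sonority 1-2-3: well-formed.
(b) sonority 1-2-3-4: well-formed.
(c) sonority 2-2-2-2: ill-formed.
(d) sonority 1-2-3-4-5: well-formed.
(e) sonority 1-2-3-4-5: well-formed.

c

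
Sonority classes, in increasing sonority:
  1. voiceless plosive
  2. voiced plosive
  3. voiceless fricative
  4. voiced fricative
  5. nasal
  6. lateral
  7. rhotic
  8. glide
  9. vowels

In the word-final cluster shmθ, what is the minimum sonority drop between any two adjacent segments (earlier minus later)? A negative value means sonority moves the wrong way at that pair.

-2

/s/ is a voiceless fricative (sonority 3).
/h/ is a voiceless fricative (sonority 3).
/m/ is a nasal (sonority 5).
/θ/ is a voiceless fricative (sonority 3).
/s/→/h/: change +0.
/h/→/m/: change -2.
/m/→/θ/: change +2.
Minimum = -2.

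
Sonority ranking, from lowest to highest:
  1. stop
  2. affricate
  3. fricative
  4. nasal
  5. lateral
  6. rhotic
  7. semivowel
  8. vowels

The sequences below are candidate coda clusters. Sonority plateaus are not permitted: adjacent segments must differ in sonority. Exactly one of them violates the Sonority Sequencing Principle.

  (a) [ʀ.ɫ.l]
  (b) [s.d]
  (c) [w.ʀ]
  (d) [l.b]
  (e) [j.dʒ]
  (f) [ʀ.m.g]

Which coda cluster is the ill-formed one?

a

(a) sonority 6-5-5: ill-formed.
(b) sonority 3-1: well-formed.
(c) sonority 7-6: well-formed.
(d) sonority 5-1: well-formed.
(e) sonority 7-2: well-formed.
(f) sonority 6-4-1: well-formed.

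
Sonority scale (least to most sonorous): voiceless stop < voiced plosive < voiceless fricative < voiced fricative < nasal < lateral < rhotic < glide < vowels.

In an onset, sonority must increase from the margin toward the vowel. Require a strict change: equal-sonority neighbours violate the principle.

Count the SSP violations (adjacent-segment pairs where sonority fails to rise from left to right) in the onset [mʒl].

/m/ — nasal, sonority 5.
/ʒ/ — voiced fricative, sonority 4.
/l/ — lateral, sonority 6.
/m/→/ʒ/: 5→4 (does not rise) — violation.
/ʒ/→/l/: 4→6 (rises) — ok.

1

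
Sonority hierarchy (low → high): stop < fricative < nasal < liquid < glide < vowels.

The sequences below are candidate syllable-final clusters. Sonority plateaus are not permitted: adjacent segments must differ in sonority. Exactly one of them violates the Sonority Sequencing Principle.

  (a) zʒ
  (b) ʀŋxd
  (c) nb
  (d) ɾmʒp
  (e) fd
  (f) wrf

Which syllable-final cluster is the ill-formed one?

a

(a) 2-2 → violates
(b) 4-3-2-1 → obeys
(c) 3-1 → obeys
(d) 4-3-2-1 → obeys
(e) 2-1 → obeys
(f) 5-4-2 → obeys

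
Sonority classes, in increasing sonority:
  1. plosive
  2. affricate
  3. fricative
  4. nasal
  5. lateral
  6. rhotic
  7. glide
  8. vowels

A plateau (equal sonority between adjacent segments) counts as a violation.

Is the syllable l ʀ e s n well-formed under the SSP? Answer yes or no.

no

Onset: /l/ is a lateral (sonority 5), /ʀ/ is a rhotic (sonority 6); then the nucleus /e/ (sonority 8).
Onset profile 5-6-8 — rises to the nucleus.
Coda: /s/ is a fricative (sonority 3), /n/ is a nasal (sonority 4).
Coda profile 8-3-4 — does not strictly fall throughout.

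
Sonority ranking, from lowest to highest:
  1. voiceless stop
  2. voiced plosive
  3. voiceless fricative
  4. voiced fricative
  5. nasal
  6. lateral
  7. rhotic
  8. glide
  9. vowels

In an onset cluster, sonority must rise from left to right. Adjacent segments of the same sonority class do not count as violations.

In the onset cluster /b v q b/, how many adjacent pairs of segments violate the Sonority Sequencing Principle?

/b/ — voiced plosive, sonority 2.
/v/ — voiced fricative, sonority 4.
/q/ — voiceless stop, sonority 1.
/b/ — voiced plosive, sonority 2.
/b/→/v/: 2→4 (rises) — ok.
/v/→/q/: 4→1 (does not rise) — violation.
/q/→/b/: 1→2 (rises) — ok.

1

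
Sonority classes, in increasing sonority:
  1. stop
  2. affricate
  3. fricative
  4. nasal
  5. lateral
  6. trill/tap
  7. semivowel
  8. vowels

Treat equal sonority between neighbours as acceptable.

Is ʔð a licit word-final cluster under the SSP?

/ʔ/: stop = 1.
/ð/: fricative = 3.
The profile is 1-3. Between /ʔ/ (1) and /ð/ (3) sonority does not fall, so the cluster violates the SSP.

no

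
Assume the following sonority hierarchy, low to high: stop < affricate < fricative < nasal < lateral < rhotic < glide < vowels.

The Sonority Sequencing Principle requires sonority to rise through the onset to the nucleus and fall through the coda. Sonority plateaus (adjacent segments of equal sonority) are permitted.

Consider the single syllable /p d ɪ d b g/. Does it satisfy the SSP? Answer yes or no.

yes

Onset: /p/ is a stop (sonority 1), /d/ is a stop (sonority 1); then the nucleus /ɪ/ (sonority 8).
Onset profile 1-1-8 — rises to the nucleus.
Coda: /d/ is a stop (sonority 1), /b/ is a stop (sonority 1), /g/ is a stop (sonority 1).
Coda profile 8-1-1-1 — falls from the nucleus.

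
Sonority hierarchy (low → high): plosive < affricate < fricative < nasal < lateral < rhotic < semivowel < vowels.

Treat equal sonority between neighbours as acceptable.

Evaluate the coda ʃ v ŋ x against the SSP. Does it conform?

no

/ʃ/ is a fricative (sonority 3).
/v/ is a fricative (sonority 3).
/ŋ/ is a nasal (sonority 4).
/x/ is a fricative (sonority 3).
The profile is 3-3-4-3. Between /v/ (3) and /ŋ/ (4) sonority does not fall, so the cluster violates the SSP.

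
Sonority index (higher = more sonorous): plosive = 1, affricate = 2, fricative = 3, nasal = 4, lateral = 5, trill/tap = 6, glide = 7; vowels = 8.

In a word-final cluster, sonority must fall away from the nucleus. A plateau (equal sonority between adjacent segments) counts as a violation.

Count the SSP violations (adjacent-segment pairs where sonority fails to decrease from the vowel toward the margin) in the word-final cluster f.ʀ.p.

/f/ — fricative, sonority 3.
/ʀ/ — trill/tap, sonority 6.
/p/ — plosive, sonority 1.
/f/→/ʀ/: 3→6 (does not fall) — violation.
/ʀ/→/p/: 6→1 (falls) — ok.

1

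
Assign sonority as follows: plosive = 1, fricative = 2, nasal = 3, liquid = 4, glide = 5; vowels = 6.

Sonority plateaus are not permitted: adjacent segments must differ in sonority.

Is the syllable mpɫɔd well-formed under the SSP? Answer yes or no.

no

Onset: /m/ is a nasal (sonority 3), /p/ is a plosive (sonority 1), /ɫ/ is a liquid (sonority 4); then the nucleus /ɔ/ (sonority 6).
Onset profile 3-1-4-6 — does not strictly rise throughout.
Coda: /d/ is a plosive (sonority 1).
Coda profile 6-1 — falls from the nucleus.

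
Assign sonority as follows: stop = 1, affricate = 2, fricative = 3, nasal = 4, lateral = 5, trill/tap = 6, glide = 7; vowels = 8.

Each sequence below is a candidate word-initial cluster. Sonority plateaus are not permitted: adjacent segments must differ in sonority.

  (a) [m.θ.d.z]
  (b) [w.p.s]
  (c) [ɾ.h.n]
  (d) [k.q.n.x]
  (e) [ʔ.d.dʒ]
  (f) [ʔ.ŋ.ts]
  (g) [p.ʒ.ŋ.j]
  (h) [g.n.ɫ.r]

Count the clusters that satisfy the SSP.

2

(a) [m.θ.d.z]: profile 4-3-1-3 — violates.
(b) [w.p.s]: profile 7-1-3 — violates.
(c) [ɾ.h.n]: profile 6-3-4 — violates.
(d) [k.q.n.x]: profile 1-1-4-3 — violates.
(e) [ʔ.d.dʒ]: profile 1-1-2 — violates.
(f) [ʔ.ŋ.ts]: profile 1-4-2 — violates.
(g) [p.ʒ.ŋ.j]: profile 1-3-4-7 — obeys.
(h) [g.n.ɫ.r]: profile 1-4-5-6 — obeys.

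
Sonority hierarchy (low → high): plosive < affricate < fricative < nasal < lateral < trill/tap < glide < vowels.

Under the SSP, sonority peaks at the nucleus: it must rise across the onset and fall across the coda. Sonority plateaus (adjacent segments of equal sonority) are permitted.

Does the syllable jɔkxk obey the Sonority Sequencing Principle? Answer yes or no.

no

Onset: /j/ is a glide (sonority 7); then the nucleus /ɔ/ (sonority 8).
Onset profile 7-8 — rises to the nucleus.
Coda: /k/ is a plosive (sonority 1), /x/ is a fricative (sonority 3), /k/ is a plosive (sonority 1).
Coda profile 8-1-3-1 — does not fall throughout.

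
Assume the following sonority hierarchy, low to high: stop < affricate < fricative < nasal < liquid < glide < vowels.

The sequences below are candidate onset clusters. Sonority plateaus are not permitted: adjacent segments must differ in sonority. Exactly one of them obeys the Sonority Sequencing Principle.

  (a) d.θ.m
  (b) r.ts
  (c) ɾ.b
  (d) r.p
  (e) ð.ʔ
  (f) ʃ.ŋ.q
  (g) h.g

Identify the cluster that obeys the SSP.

(a) 1-3-4 → obeys
(b) 5-2 → violates
(c) 5-1 → violates
(d) 5-1 → violates
(e) 3-1 → violates
(f) 3-4-1 → violates
(g) 3-1 → violates

a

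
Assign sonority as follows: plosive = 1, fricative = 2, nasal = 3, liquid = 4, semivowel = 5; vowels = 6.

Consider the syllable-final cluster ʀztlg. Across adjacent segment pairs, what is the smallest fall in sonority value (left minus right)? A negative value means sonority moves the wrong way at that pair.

-3

/ʀ/ — liquid, sonority 4.
/z/ — fricative, sonority 2.
/t/ — plosive, sonority 1.
/l/ — liquid, sonority 4.
/g/ — plosive, sonority 1.
/ʀ/→/z/: change +2.
/z/→/t/: change +1.
/t/→/l/: change -3.
/l/→/g/: change +3.
Minimum = -3.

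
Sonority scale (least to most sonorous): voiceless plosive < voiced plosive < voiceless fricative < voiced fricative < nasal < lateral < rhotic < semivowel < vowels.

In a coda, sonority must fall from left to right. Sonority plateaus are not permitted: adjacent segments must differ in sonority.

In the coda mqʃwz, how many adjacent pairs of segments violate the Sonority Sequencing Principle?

/m/: nasal = 5.
/q/: voiceless plosive = 1.
/ʃ/: voiceless fricative = 3.
/w/: semivowel = 8.
/z/: voiced fricative = 4.
/m/→/q/: 5→1 (falls) — ok.
/q/→/ʃ/: 1→3 (does not fall) — violation.
/ʃ/→/w/: 3→8 (does not fall) — violation.
/w/→/z/: 8→4 (falls) — ok.

2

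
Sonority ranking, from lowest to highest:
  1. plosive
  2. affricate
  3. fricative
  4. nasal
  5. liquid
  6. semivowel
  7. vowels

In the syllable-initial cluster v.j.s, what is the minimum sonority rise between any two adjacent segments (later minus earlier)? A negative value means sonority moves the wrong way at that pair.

-3

/v/ — fricative, sonority 3.
/j/ — semivowel, sonority 6.
/s/ — fricative, sonority 3.
/v/→/j/: change +3.
/j/→/s/: change -3.
Minimum = -3.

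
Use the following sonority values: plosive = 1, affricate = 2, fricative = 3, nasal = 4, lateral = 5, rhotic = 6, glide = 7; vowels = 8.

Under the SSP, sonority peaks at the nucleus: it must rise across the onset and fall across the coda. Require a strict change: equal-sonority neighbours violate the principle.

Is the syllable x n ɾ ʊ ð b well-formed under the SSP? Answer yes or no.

yes

Onset: /x/ is a fricative (sonority 3), /n/ is a nasal (sonority 4), /ɾ/ is a rhotic (sonority 6); then the nucleus /ʊ/ (sonority 8).
Onset profile 3-4-6-8 — rises to the nucleus.
Coda: /ð/ is a fricative (sonority 3), /b/ is a plosive (sonority 1).
Coda profile 8-3-1 — falls from the nucleus.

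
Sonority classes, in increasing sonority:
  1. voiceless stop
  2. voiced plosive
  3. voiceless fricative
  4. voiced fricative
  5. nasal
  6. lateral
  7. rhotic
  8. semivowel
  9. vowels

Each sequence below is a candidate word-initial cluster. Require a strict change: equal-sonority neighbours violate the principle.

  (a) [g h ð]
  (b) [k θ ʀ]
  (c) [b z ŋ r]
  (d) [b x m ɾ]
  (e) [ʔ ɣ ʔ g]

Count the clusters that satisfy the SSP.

4

(a) sonority 2-3-4: well-formed.
(b) sonority 1-3-7: well-formed.
(c) sonority 2-4-5-7: well-formed.
(d) sonority 2-3-5-7: well-formed.
(e) sonority 1-4-1-2: ill-formed.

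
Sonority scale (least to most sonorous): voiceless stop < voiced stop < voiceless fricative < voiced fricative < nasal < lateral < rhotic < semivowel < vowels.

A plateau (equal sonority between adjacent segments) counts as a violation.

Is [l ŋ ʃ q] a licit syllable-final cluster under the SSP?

/l/ — lateral, sonority 6.
/ŋ/ — nasal, sonority 5.
/ʃ/ — voiceless fricative, sonority 3.
/q/ — voiceless stop, sonority 1.
The profile 6-5-3-1 strictly falls, so the syllable-final cluster satisfies the SSP.

yes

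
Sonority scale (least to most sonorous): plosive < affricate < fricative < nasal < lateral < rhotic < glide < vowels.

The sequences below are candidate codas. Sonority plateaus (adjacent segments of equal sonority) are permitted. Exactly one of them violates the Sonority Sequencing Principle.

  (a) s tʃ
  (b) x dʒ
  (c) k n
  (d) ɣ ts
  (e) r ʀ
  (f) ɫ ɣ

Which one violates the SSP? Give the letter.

c

(a) 3-2 → obeys
(b) 3-2 → obeys
(c) 1-4 → violates
(d) 3-2 → obeys
(e) 6-6 → obeys
(f) 5-3 → obeys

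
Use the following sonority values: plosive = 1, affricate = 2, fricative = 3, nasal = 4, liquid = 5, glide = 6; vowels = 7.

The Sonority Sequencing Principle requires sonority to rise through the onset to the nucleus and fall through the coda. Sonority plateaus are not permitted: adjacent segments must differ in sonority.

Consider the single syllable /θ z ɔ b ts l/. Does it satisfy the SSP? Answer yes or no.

no

Onset: /θ/ is a fricative (sonority 3), /z/ is a fricative (sonority 3); then the nucleus /ɔ/ (sonority 7).
Onset profile 3-3-7 — does not strictly rise throughout.
Coda: /b/ is a plosive (sonority 1), /ts/ is an affricate (sonority 2), /l/ is a liquid (sonority 5).
Coda profile 7-1-2-5 — does not strictly fall throughout.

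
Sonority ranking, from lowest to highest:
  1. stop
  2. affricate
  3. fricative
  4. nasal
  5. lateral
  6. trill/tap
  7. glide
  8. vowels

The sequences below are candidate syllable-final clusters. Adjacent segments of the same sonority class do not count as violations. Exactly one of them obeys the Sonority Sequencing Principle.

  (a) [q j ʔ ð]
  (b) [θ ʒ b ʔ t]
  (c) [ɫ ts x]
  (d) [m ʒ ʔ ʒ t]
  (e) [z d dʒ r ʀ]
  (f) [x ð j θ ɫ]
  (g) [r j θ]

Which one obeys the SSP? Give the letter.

(a) 1-7-1-3 → violates
(b) 3-3-1-1-1 → obeys
(c) 5-2-3 → violates
(d) 4-3-1-3-1 → violates
(e) 3-1-2-6-6 → violates
(f) 3-3-7-3-5 → violates
(g) 6-7-3 → violates

b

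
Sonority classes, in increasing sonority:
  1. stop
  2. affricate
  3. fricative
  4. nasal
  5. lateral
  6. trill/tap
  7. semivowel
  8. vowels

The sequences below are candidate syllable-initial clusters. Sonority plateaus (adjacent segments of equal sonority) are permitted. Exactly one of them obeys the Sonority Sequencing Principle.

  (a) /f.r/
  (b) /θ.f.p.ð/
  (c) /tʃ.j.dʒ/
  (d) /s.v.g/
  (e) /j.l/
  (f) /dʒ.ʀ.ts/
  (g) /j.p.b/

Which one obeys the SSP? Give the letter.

a

(a) sonority 3-6: well-formed.
(b) sonority 3-3-1-3: ill-formed.
(c) sonority 2-7-2: ill-formed.
(d) sonority 3-3-1: ill-formed.
(e) sonority 7-5: ill-formed.
(f) sonority 2-6-2: ill-formed.
(g) sonority 7-1-1: ill-formed.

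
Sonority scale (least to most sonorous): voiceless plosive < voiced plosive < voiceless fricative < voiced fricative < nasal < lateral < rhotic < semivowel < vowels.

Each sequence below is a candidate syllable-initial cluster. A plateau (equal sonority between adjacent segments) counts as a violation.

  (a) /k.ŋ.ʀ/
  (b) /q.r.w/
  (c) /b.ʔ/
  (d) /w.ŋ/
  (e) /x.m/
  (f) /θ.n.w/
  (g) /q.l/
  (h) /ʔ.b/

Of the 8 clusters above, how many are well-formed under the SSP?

(a) 1-5-7 → obeys
(b) 1-7-8 → obeys
(c) 2-1 → violates
(d) 8-5 → violates
(e) 3-5 → obeys
(f) 3-5-8 → obeys
(g) 1-6 → obeys
(h) 1-2 → obeys

6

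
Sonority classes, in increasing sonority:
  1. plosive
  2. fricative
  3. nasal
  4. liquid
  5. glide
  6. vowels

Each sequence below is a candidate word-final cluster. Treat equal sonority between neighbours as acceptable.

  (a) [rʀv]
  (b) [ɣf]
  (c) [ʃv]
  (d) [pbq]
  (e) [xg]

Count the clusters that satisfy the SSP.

(a) 4-4-2 → obeys
(b) 2-2 → obeys
(c) 2-2 → obeys
(d) 1-1-1 → obeys
(e) 2-1 → obeys

5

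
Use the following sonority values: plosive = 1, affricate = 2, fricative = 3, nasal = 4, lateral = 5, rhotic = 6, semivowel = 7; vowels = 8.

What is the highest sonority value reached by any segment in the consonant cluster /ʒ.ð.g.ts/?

3

/ʒ/: fricative = 3.
/ð/: fricative = 3.
/g/: plosive = 1.
/ts/: affricate = 2.
The maximum is 3.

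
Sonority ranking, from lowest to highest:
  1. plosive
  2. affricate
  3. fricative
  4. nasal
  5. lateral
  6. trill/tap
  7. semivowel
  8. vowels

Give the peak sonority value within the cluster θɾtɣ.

/θ/ is a fricative (sonority 3).
/ɾ/ is a trill/tap (sonority 6).
/t/ is a plosive (sonority 1).
/ɣ/ is a fricative (sonority 3).
The maximum is 6.

6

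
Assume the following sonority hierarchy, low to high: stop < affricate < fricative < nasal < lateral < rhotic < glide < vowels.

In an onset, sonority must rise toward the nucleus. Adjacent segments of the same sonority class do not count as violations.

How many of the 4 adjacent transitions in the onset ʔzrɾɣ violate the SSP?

1

/ʔ/: stop = 1.
/z/: fricative = 3.
/r/: rhotic = 6.
/ɾ/: rhotic = 6.
/ɣ/: fricative = 3.
/ʔ/→/z/: 1→3 (rises) — ok.
/z/→/r/: 3→6 (rises) — ok.
/r/→/ɾ/: 6→6 (plateau, allowed) — ok.
/ɾ/→/ɣ/: 6→3 (does not rise) — violation.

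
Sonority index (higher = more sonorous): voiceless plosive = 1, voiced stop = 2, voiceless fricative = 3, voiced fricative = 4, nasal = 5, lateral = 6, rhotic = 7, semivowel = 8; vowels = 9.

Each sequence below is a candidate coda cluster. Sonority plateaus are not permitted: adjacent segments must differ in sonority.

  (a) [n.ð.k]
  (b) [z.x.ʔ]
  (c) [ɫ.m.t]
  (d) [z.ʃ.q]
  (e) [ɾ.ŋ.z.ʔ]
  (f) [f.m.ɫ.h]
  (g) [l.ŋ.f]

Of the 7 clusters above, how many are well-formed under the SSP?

(a) [n.ð.k]: profile 5-4-1 — obeys.
(b) [z.x.ʔ]: profile 4-3-1 — obeys.
(c) [ɫ.m.t]: profile 6-5-1 — obeys.
(d) [z.ʃ.q]: profile 4-3-1 — obeys.
(e) [ɾ.ŋ.z.ʔ]: profile 7-5-4-1 — obeys.
(f) [f.m.ɫ.h]: profile 3-5-6-3 — violates.
(g) [l.ŋ.f]: profile 6-5-3 — obeys.

6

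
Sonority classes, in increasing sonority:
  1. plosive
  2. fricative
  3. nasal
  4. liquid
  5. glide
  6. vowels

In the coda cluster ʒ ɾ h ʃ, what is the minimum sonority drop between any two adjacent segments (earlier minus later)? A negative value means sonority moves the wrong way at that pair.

/ʒ/: fricative = 2.
/ɾ/: liquid = 4.
/h/: fricative = 2.
/ʃ/: fricative = 2.
/ʒ/→/ɾ/: change -2.
/ɾ/→/h/: change +2.
/h/→/ʃ/: change +0.
Minimum = -2.

-2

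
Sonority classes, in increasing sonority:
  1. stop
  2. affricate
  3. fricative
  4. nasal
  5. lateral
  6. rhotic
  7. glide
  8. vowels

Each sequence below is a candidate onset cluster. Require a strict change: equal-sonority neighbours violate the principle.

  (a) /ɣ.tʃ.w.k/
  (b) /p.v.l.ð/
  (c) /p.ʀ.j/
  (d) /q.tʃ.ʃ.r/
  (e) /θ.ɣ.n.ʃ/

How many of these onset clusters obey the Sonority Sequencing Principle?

(a) 3-2-7-1 → violates
(b) 1-3-5-3 → violates
(c) 1-6-7 → obeys
(d) 1-2-3-6 → obeys
(e) 3-3-4-3 → violates

2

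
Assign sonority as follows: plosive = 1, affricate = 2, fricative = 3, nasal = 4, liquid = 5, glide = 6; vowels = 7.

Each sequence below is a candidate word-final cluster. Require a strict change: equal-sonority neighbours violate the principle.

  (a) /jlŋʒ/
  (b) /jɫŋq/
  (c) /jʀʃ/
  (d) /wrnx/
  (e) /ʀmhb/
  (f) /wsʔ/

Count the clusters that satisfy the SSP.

(a) 6-5-4-3 → obeys
(b) 6-5-4-1 → obeys
(c) 6-5-3 → obeys
(d) 6-5-4-3 → obeys
(e) 5-4-3-1 → obeys
(f) 6-3-1 → obeys

6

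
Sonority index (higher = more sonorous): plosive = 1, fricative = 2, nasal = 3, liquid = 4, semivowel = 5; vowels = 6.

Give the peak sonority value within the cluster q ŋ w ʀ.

5

/q/: plosive = 1.
/ŋ/: nasal = 3.
/w/: semivowel = 5.
/ʀ/: liquid = 4.
The maximum is 5.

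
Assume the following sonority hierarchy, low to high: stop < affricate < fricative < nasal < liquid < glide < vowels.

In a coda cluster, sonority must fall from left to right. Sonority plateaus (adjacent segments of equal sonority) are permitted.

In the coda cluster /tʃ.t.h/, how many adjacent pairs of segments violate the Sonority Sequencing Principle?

/tʃ/ is an affricate (sonority 2).
/t/ is a stop (sonority 1).
/h/ is a fricative (sonority 3).
/tʃ/→/t/: 2→1 (falls) — ok.
/t/→/h/: 1→3 (does not fall) — violation.

1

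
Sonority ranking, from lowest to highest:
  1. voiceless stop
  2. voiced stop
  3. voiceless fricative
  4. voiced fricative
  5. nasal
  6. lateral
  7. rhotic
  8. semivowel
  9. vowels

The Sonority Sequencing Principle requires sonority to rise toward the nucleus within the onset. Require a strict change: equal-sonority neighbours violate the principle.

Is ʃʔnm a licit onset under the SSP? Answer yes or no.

no

/ʃ/: voiceless fricative = 3.
/ʔ/: voiceless stop = 1.
/n/: nasal = 5.
/m/: nasal = 5.
The profile is 3-1-5-5. Between /ʃ/ (3) and /ʔ/ (1) sonority does not rise, so the cluster violates the SSP.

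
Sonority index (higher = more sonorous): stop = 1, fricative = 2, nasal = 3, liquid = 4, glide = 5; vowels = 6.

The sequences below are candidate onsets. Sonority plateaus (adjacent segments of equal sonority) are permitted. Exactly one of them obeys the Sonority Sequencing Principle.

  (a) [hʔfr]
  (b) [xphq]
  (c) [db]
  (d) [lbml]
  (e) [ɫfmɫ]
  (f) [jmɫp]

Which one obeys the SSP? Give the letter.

c

(a) 2-1-2-4 → violates
(b) 2-1-2-1 → violates
(c) 1-1 → obeys
(d) 4-1-3-4 → violates
(e) 4-2-3-4 → violates
(f) 5-3-4-1 → violates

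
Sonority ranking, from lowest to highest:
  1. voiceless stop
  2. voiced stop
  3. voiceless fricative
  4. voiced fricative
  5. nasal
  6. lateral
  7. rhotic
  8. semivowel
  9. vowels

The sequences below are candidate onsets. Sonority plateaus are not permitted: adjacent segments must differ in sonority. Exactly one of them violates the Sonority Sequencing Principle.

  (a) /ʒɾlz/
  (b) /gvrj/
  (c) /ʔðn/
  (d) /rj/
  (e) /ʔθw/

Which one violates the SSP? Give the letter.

(a) /ʒɾlz/: profile 4-7-6-4 — violates.
(b) /gvrj/: profile 2-4-7-8 — obeys.
(c) /ʔðn/: profile 1-4-5 — obeys.
(d) /rj/: profile 7-8 — obeys.
(e) /ʔθw/: profile 1-3-8 — obeys.

a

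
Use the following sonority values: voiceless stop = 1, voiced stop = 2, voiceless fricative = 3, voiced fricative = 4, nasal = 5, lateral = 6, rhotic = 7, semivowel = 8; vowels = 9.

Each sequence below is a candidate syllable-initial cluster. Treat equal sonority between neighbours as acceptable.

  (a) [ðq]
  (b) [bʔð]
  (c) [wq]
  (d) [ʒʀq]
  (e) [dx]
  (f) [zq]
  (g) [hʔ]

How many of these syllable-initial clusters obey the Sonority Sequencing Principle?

1

(a) [ðq]: profile 4-1 — violates.
(b) [bʔð]: profile 2-1-4 — violates.
(c) [wq]: profile 8-1 — violates.
(d) [ʒʀq]: profile 4-7-1 — violates.
(e) [dx]: profile 2-3 — obeys.
(f) [zq]: profile 4-1 — violates.
(g) [hʔ]: profile 3-1 — violates.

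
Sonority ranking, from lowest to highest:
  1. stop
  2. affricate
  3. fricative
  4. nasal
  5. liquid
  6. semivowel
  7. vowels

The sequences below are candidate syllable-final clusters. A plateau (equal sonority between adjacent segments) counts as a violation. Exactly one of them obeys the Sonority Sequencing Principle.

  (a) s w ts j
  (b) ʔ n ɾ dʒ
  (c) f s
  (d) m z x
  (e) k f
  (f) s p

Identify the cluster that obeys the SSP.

(a) sonority 3-6-2-6: ill-formed.
(b) sonority 1-4-5-2: ill-formed.
(c) sonority 3-3: ill-formed.
(d) sonority 4-3-3: ill-formed.
(e) sonority 1-3: ill-formed.
(f) sonority 3-1: well-formed.

f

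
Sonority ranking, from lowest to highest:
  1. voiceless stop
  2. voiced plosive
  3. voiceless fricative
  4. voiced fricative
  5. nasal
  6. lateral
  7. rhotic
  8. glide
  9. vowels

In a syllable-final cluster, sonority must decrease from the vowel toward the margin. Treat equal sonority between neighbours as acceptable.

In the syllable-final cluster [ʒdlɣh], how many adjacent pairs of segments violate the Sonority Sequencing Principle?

/ʒ/ — voiced fricative, sonority 4.
/d/ — voiced plosive, sonority 2.
/l/ — lateral, sonority 6.
/ɣ/ — voiced fricative, sonority 4.
/h/ — voiceless fricative, sonority 3.
/ʒ/→/d/: 4→2 (falls) — ok.
/d/→/l/: 2→6 (does not fall) — violation.
/l/→/ɣ/: 6→4 (falls) — ok.
/ɣ/→/h/: 4→3 (falls) — ok.

1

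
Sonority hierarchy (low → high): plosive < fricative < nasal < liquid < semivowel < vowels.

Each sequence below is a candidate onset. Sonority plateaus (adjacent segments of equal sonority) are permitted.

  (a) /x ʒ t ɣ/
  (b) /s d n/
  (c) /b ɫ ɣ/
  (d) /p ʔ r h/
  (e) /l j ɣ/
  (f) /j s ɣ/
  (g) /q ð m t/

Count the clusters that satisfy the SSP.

(a) sonority 2-2-1-2: ill-formed.
(b) sonority 2-1-3: ill-formed.
(c) sonority 1-4-2: ill-formed.
(d) sonority 1-1-4-2: ill-formed.
(e) sonority 4-5-2: ill-formed.
(f) sonority 5-2-2: ill-formed.
(g) sonority 1-2-3-1: ill-formed.

0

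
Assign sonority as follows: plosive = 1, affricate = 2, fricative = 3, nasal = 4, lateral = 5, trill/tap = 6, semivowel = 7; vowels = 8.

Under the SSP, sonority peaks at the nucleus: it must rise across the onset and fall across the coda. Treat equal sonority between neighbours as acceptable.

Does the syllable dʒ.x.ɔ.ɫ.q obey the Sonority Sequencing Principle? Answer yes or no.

yes

Onset: /dʒ/ is an affricate (sonority 2), /x/ is a fricative (sonority 3); then the nucleus /ɔ/ (sonority 8).
Onset profile 2-3-8 — rises to the nucleus.
Coda: /ɫ/ is a lateral (sonority 5), /q/ is a plosive (sonority 1).
Coda profile 8-5-1 — falls from the nucleus.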